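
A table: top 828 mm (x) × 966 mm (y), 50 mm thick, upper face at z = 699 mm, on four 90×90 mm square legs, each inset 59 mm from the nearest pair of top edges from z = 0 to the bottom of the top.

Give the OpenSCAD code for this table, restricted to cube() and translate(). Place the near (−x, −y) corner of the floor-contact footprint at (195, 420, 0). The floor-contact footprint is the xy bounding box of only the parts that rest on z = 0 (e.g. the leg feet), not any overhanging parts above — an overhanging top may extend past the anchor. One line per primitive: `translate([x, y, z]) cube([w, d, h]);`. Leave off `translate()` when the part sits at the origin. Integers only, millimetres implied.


// leg_h = 699 - 50 = 649
translate([136, 361, 649]) cube([828, 966, 50]);
translate([195, 420, 0]) cube([90, 90, 649]);
translate([815, 420, 0]) cube([90, 90, 649]);
translate([195, 1178, 0]) cube([90, 90, 649]);
translate([815, 1178, 0]) cube([90, 90, 649]);


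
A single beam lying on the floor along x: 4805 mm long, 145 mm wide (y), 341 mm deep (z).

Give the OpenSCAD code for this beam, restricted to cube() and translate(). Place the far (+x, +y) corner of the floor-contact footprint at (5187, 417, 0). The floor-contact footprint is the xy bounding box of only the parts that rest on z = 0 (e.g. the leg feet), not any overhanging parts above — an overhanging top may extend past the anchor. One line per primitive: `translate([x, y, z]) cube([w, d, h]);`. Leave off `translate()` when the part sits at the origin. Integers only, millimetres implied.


translate([382, 272, 0]) cube([4805, 145, 341]);


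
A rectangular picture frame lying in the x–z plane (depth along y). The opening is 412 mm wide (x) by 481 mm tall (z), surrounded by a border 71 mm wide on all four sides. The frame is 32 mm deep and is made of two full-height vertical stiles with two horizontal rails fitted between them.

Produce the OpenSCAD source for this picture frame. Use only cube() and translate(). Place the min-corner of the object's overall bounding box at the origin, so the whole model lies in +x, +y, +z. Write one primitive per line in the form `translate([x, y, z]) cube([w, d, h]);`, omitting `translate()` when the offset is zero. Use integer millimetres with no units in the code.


cube([71, 32, 623]);
translate([483, 0, 0]) cube([71, 32, 623]);
translate([71, 0, 0]) cube([412, 32, 71]);
translate([71, 0, 552]) cube([412, 32, 71]);


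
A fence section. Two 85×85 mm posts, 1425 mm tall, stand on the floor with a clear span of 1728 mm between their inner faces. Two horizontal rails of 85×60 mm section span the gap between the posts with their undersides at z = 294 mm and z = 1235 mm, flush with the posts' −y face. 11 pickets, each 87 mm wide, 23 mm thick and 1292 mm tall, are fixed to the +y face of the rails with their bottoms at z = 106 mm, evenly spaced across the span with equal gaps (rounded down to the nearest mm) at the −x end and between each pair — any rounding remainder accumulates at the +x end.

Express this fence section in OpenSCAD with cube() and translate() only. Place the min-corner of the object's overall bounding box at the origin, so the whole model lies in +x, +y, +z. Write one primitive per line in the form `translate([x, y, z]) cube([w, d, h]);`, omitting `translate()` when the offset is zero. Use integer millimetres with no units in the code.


cube([85, 85, 1425]);
translate([1813, 0, 0]) cube([85, 85, 1425]);
translate([85, 0, 294]) cube([1728, 85, 60]);
translate([85, 0, 1235]) cube([1728, 85, 60]);
translate([149, 85, 106]) cube([87, 23, 1292]);
translate([300, 85, 106]) cube([87, 23, 1292]);
translate([451, 85, 106]) cube([87, 23, 1292]);
translate([602, 85, 106]) cube([87, 23, 1292]);
translate([753, 85, 106]) cube([87, 23, 1292]);
translate([904, 85, 106]) cube([87, 23, 1292]);
translate([1055, 85, 106]) cube([87, 23, 1292]);
translate([1206, 85, 106]) cube([87, 23, 1292]);
translate([1357, 85, 106]) cube([87, 23, 1292]);
translate([1508, 85, 106]) cube([87, 23, 1292]);
translate([1659, 85, 106]) cube([87, 23, 1292]);


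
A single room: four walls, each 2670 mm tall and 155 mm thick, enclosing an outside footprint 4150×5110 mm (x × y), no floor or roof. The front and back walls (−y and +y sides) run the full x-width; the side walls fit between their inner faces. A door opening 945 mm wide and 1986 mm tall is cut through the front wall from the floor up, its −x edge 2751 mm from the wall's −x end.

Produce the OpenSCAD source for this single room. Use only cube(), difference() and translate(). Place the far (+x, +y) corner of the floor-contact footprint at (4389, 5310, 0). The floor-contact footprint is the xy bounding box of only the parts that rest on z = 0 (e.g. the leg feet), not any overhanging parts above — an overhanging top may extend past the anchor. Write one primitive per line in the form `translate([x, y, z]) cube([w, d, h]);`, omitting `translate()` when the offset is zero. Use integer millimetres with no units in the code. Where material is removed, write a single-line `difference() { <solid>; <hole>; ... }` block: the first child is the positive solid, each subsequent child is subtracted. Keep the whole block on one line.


difference() { translate([239, 200, 0]) cube([4150, 155, 2670]); translate([2990, 200, 0]) cube([945, 155, 1986]); }
translate([239, 5155, 0]) cube([4150, 155, 2670]);
translate([239, 355, 0]) cube([155, 4800, 2670]);
translate([4234, 355, 0]) cube([155, 4800, 2670]);


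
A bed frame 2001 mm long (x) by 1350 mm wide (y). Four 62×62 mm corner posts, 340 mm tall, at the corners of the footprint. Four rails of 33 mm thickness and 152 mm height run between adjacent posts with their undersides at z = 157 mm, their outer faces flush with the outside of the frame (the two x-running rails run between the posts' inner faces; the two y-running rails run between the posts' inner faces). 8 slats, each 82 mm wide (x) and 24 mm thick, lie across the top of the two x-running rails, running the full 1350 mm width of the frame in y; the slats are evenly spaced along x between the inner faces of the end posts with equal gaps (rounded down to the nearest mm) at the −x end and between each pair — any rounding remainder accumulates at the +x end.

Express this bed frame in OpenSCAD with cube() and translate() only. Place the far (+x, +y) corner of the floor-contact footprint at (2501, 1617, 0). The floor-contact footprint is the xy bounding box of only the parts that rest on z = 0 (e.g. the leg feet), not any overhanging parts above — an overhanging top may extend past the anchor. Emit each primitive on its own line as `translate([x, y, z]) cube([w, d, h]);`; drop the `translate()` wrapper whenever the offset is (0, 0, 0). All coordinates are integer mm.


translate([500, 267, 0]) cube([62, 62, 340]);
translate([500, 1555, 0]) cube([62, 62, 340]);
translate([2439, 267, 0]) cube([62, 62, 340]);
translate([2439, 1555, 0]) cube([62, 62, 340]);
translate([562, 267, 157]) cube([1877, 33, 152]);
translate([562, 1584, 157]) cube([1877, 33, 152]);
translate([500, 329, 157]) cube([33, 1226, 152]);
translate([2468, 329, 157]) cube([33, 1226, 152]);
translate([697, 267, 309]) cube([82, 1350, 24]);
translate([914, 267, 309]) cube([82, 1350, 24]);
translate([1131, 267, 309]) cube([82, 1350, 24]);
translate([1348, 267, 309]) cube([82, 1350, 24]);
translate([1565, 267, 309]) cube([82, 1350, 24]);
translate([1782, 267, 309]) cube([82, 1350, 24]);
translate([1999, 267, 309]) cube([82, 1350, 24]);
translate([2216, 267, 309]) cube([82, 1350, 24]);


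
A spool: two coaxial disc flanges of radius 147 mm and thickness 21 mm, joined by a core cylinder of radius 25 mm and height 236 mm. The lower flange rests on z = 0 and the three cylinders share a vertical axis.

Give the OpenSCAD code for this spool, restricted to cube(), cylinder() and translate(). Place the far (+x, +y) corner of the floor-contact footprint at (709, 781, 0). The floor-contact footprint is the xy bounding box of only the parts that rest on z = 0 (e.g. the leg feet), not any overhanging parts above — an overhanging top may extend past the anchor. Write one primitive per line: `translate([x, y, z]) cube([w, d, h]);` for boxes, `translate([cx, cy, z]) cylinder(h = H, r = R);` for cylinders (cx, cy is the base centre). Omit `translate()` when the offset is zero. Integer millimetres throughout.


translate([562, 634, 0]) cylinder(h = 21, r = 147);
translate([562, 634, 21]) cylinder(h = 236, r = 25);
translate([562, 634, 257]) cylinder(h = 21, r = 147);


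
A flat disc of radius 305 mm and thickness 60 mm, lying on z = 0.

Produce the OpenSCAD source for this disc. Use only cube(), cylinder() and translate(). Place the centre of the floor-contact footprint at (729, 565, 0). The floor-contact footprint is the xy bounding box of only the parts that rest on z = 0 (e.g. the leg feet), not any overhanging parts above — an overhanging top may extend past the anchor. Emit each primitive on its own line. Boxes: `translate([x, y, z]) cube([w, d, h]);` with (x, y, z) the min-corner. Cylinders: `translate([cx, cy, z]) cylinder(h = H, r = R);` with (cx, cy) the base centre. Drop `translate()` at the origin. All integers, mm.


translate([729, 565, 0]) cylinder(h = 60, r = 305);


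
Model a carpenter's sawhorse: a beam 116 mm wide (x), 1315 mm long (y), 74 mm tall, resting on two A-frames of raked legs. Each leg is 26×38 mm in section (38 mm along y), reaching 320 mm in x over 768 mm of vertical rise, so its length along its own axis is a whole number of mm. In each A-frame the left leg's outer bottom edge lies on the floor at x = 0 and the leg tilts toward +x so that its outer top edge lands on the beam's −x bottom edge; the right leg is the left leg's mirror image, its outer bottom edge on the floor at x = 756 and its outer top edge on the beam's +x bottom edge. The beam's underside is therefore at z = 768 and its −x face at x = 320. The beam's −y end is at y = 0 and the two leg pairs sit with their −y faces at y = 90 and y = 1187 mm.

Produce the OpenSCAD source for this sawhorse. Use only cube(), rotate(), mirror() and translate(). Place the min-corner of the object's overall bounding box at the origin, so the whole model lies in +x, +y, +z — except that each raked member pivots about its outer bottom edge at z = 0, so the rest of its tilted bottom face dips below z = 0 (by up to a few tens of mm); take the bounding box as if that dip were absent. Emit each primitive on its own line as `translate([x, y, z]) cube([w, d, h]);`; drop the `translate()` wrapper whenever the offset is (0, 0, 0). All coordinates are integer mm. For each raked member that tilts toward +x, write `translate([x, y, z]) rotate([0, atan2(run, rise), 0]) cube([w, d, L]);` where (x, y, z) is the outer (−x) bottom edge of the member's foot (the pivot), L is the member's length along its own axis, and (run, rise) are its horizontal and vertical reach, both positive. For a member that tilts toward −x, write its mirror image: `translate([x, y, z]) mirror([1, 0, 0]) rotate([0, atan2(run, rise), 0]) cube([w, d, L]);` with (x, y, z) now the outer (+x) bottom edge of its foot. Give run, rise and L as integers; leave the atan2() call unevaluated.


translate([320, 0, 768]) cube([116, 1315, 74]);
translate([0, 90, 0]) rotate([0, atan2(320, 768), 0]) cube([26, 38, 832]);
translate([756, 90, 0]) mirror([1, 0, 0]) rotate([0, atan2(320, 768), 0]) cube([26, 38, 832]);
translate([0, 1187, 0]) rotate([0, atan2(320, 768), 0]) cube([26, 38, 832]);
translate([756, 1187, 0]) mirror([1, 0, 0]) rotate([0, atan2(320, 768), 0]) cube([26, 38, 832]);


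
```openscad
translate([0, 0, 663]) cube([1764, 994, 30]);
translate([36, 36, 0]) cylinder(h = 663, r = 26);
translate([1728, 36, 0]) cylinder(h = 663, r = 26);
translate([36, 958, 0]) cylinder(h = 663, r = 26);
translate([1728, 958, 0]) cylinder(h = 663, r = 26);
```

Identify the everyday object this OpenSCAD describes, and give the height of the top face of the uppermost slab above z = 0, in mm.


A table. The table height is 693 mm.

A 1764×994×30 slab sits at z = 663 on four Ø52 mm round legs — a table. The top surface is at 663 + 30 = 693 mm.


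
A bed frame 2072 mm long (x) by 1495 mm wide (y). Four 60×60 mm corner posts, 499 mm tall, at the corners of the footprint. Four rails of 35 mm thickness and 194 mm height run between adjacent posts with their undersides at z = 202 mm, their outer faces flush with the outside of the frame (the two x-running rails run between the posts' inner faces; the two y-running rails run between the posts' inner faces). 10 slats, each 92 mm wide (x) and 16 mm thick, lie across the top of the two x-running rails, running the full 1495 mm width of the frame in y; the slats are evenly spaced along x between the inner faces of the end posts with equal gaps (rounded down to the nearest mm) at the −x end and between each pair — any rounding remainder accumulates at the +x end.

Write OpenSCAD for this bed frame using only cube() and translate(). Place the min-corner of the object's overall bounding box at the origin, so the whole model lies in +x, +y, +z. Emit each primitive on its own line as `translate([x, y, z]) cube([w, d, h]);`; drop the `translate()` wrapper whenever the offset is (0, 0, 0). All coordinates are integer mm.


// slat z = rail_z + rail_h = 202 + 194 = 396
// slat gap = ⌊(1952 − 10·92) / 11⌋ = 93
cube([60, 60, 499]);
translate([0, 1435, 0]) cube([60, 60, 499]);
translate([2012, 0, 0]) cube([60, 60, 499]);
translate([2012, 1435, 0]) cube([60, 60, 499]);
translate([60, 0, 202]) cube([1952, 35, 194]);
translate([60, 1460, 202]) cube([1952, 35, 194]);
translate([0, 60, 202]) cube([35, 1375, 194]);
translate([2037, 60, 202]) cube([35, 1375, 194]);
translate([153, 0, 396]) cube([92, 1495, 16]);
translate([338, 0, 396]) cube([92, 1495, 16]);
translate([523, 0, 396]) cube([92, 1495, 16]);
translate([708, 0, 396]) cube([92, 1495, 16]);
translate([893, 0, 396]) cube([92, 1495, 16]);
translate([1078, 0, 396]) cube([92, 1495, 16]);
translate([1263, 0, 396]) cube([92, 1495, 16]);
translate([1448, 0, 396]) cube([92, 1495, 16]);
translate([1633, 0, 396]) cube([92, 1495, 16]);
translate([1818, 0, 396]) cube([92, 1495, 16]);


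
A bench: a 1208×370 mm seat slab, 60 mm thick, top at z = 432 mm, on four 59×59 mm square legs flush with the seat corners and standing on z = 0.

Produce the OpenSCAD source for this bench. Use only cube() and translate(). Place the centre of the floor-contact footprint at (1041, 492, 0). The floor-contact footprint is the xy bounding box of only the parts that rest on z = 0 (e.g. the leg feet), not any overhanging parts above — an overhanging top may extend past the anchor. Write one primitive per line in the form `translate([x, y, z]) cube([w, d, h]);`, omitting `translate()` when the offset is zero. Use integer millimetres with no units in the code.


translate([437, 307, 372]) cube([1208, 370, 60]);
translate([437, 307, 0]) cube([59, 59, 372]);
translate([437, 618, 0]) cube([59, 59, 372]);
translate([1586, 307, 0]) cube([59, 59, 372]);
translate([1586, 618, 0]) cube([59, 59, 372]);


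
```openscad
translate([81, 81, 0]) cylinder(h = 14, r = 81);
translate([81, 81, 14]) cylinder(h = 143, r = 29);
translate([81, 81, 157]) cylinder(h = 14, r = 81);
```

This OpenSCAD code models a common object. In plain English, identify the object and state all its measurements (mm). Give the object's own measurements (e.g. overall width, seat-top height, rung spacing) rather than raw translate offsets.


A spool: two coaxial disc flanges of radius 81 mm and thickness 14 mm, joined by a core cylinder of radius 29 mm and height 143 mm. The lower flange rests on z = 0 and the three cylinders share a vertical axis.


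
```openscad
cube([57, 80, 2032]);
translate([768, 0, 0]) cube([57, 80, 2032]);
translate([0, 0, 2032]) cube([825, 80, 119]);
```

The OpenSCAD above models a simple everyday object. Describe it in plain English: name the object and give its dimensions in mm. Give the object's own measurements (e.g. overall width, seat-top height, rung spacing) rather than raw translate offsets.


A door frame. The clear opening is 711 mm wide and 2032 mm high. Two 57 mm wide jambs, 80 mm deep, stand either side of the opening from the floor to the top of the opening. A 119 mm thick head sits across the top of both jambs, spanning the full outside width of the frame.


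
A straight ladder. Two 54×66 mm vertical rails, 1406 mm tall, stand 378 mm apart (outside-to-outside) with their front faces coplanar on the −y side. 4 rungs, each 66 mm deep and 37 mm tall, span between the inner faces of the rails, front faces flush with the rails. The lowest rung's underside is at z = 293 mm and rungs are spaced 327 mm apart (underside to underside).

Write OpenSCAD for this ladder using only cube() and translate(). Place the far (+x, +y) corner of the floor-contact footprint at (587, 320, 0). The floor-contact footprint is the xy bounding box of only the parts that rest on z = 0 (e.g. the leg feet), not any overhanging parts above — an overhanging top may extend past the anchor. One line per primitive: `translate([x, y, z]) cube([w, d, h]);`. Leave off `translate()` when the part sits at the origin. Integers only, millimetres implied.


translate([209, 254, 0]) cube([54, 66, 1406]);
translate([533, 254, 0]) cube([54, 66, 1406]);
translate([263, 254, 293]) cube([270, 66, 37]);
translate([263, 254, 620]) cube([270, 66, 37]);
translate([263, 254, 947]) cube([270, 66, 37]);
translate([263, 254, 1274]) cube([270, 66, 37]);


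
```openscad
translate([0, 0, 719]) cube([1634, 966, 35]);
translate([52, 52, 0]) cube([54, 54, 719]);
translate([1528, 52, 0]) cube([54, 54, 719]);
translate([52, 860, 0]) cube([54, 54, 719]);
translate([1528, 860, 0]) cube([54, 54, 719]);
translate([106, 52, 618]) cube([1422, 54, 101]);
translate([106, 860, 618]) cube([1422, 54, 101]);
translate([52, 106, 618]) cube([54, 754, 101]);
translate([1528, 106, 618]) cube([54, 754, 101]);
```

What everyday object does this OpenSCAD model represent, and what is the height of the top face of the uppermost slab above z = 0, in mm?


A table. The table height is 754 mm.

A 1634×966×35 slab sits at z = 719 on four 54 mm square posts — a table. The top surface is at 719 + 35 = 754 mm.


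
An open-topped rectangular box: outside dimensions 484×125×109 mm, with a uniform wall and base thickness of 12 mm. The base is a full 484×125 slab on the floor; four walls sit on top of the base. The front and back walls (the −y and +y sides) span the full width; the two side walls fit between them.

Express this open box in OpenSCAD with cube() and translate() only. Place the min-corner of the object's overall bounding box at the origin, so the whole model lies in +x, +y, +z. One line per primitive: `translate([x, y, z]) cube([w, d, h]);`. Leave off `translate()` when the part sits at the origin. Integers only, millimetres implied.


cube([484, 125, 12]);
translate([0, 0, 12]) cube([484, 12, 97]);
translate([0, 113, 12]) cube([484, 12, 97]);
translate([0, 12, 12]) cube([12, 101, 97]);
translate([472, 12, 12]) cube([12, 101, 97]);


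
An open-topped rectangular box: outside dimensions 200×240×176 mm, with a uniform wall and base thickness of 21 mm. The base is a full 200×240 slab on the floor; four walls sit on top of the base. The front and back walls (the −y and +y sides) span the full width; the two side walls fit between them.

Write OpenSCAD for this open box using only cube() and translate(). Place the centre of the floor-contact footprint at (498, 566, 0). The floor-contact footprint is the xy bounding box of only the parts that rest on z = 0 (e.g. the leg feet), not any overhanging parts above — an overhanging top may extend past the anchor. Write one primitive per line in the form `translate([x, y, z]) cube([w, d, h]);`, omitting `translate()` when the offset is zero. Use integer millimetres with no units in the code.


translate([398, 446, 0]) cube([200, 240, 21]);
translate([398, 446, 21]) cube([200, 21, 155]);
translate([398, 665, 21]) cube([200, 21, 155]);
translate([398, 467, 21]) cube([21, 198, 155]);
translate([577, 467, 21]) cube([21, 198, 155]);


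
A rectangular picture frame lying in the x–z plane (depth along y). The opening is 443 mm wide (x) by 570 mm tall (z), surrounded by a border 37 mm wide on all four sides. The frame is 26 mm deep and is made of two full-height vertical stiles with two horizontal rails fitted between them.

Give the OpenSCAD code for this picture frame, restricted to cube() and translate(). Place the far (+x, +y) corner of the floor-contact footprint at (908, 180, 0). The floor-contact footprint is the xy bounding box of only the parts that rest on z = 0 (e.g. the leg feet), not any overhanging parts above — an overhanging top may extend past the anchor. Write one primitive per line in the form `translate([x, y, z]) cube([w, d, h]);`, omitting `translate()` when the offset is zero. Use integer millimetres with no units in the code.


translate([391, 154, 0]) cube([37, 26, 644]);
translate([871, 154, 0]) cube([37, 26, 644]);
translate([428, 154, 0]) cube([443, 26, 37]);
translate([428, 154, 607]) cube([443, 26, 37]);


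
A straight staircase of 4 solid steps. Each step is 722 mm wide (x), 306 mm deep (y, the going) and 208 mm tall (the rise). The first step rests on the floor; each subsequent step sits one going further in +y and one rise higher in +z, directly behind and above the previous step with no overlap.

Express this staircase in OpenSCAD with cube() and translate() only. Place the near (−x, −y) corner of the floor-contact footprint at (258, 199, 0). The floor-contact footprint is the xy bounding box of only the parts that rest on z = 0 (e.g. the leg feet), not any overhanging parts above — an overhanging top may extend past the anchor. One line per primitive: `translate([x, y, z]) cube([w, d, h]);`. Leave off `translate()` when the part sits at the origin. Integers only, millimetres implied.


translate([258, 199, 0]) cube([722, 306, 208]);
translate([258, 505, 208]) cube([722, 306, 208]);
translate([258, 811, 416]) cube([722, 306, 208]);
translate([258, 1117, 624]) cube([722, 306, 208]);


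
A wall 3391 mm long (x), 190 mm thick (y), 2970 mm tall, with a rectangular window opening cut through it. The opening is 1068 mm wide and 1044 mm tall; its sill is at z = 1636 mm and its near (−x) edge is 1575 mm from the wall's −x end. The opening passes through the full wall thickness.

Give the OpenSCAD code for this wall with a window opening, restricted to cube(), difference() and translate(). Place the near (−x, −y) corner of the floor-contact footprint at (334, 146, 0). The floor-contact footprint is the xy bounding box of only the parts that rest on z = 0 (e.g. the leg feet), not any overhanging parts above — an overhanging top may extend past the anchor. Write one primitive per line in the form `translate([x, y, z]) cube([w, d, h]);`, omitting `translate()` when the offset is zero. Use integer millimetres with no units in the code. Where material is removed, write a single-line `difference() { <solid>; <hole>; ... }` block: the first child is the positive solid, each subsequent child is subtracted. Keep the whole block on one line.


difference() { translate([334, 146, 0]) cube([3391, 190, 2970]); translate([1909, 146, 1636]) cube([1068, 190, 1044]); }


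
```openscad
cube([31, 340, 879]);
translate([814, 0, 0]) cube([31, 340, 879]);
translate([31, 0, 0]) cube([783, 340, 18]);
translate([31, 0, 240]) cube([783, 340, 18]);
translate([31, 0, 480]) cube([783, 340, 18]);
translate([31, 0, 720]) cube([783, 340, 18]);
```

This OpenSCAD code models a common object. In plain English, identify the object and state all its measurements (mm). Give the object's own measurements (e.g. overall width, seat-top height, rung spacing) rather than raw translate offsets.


An open bookshelf. Two side panels, each 31 mm thick, 340 mm deep and 879 mm tall, stand 845 mm apart (outside-to-outside). Between them sit 4 shelves, each 18 mm thick and 340 mm deep, spanning the full gap between the sides. The bottom shelf rests on the floor (its underside at z = 0) and the clear gap between one shelf's top and the next shelf's underside is 222 mm.


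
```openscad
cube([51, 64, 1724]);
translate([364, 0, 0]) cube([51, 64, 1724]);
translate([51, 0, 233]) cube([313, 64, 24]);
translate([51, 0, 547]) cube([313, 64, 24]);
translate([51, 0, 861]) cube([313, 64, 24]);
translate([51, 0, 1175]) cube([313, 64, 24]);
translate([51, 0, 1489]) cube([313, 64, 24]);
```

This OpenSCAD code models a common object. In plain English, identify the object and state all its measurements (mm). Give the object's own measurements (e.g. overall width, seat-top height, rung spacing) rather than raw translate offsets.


A straight ladder. Two 51×64 mm vertical rails, 1724 mm tall, stand 415 mm apart (outside-to-outside) with their front faces coplanar on the −y side. 5 rungs, each 64 mm deep and 24 mm tall, span between the inner faces of the rails, front faces flush with the rails. The lowest rung's underside is at z = 233 mm and rungs are spaced 314 mm apart (underside to underside).


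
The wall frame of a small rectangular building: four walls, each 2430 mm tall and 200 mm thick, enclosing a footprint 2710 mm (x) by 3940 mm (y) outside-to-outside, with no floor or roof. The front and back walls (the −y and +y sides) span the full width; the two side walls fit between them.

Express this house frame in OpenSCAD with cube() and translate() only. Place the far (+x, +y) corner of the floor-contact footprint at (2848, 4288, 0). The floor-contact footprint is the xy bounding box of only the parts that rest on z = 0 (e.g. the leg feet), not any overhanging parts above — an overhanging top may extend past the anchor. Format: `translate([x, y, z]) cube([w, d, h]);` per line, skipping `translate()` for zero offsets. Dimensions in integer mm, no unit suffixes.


translate([138, 348, 0]) cube([2710, 200, 2430]);
translate([138, 4088, 0]) cube([2710, 200, 2430]);
translate([138, 548, 0]) cube([200, 3540, 2430]);
translate([2648, 548, 0]) cube([200, 3540, 2430]);


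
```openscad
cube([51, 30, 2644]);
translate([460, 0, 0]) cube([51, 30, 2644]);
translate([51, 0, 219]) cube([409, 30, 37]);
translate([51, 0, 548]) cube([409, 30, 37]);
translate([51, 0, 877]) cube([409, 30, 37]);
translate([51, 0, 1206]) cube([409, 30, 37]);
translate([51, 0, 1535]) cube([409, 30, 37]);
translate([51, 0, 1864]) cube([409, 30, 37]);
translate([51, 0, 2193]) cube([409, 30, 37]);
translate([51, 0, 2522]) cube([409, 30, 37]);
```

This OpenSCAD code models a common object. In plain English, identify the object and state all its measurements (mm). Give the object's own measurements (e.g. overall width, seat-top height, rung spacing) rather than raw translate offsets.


A straight ladder. Two 51×30 mm vertical rails, 2644 mm tall, stand 511 mm apart (outside-to-outside) with their front faces coplanar on the −y side. 8 rungs, each 30 mm deep and 37 mm tall, span between the inner faces of the rails, front faces flush with the rails. The lowest rung's underside is at z = 219 mm and rungs are spaced 329 mm apart (underside to underside).


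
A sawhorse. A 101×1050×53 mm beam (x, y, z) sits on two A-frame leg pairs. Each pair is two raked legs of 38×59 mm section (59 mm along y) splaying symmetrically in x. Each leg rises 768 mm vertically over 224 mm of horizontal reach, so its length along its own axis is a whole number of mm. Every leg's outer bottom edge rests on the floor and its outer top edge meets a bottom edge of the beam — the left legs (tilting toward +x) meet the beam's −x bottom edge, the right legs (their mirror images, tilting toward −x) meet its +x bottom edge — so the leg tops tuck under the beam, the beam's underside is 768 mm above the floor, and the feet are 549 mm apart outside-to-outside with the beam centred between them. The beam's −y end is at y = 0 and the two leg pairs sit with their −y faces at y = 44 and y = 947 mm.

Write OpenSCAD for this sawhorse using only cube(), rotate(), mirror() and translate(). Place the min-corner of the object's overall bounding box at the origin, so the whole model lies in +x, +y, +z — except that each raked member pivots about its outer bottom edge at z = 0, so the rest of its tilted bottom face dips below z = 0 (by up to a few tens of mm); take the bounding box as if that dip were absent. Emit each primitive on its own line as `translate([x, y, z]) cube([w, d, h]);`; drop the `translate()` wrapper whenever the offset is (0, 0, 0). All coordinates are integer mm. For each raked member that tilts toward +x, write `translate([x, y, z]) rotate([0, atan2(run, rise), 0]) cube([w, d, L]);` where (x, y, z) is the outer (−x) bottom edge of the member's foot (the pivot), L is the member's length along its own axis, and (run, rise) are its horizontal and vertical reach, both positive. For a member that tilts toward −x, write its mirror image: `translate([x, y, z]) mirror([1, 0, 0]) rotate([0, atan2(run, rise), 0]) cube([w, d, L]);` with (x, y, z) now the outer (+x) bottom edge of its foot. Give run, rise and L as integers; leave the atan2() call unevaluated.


// leg length = √(224² + 768²) = 800
// right-leg outer foot x = 2·224 + 101 = 549
// beam min-corner = (224, 0, 768)
translate([224, 0, 768]) cube([101, 1050, 53]);
translate([0, 44, 0]) rotate([0, atan2(224, 768), 0]) cube([38, 59, 800]);
translate([549, 44, 0]) mirror([1, 0, 0]) rotate([0, atan2(224, 768), 0]) cube([38, 59, 800]);
translate([0, 947, 0]) rotate([0, atan2(224, 768), 0]) cube([38, 59, 800]);
translate([549, 947, 0]) mirror([1, 0, 0]) rotate([0, atan2(224, 768), 0]) cube([38, 59, 800]);


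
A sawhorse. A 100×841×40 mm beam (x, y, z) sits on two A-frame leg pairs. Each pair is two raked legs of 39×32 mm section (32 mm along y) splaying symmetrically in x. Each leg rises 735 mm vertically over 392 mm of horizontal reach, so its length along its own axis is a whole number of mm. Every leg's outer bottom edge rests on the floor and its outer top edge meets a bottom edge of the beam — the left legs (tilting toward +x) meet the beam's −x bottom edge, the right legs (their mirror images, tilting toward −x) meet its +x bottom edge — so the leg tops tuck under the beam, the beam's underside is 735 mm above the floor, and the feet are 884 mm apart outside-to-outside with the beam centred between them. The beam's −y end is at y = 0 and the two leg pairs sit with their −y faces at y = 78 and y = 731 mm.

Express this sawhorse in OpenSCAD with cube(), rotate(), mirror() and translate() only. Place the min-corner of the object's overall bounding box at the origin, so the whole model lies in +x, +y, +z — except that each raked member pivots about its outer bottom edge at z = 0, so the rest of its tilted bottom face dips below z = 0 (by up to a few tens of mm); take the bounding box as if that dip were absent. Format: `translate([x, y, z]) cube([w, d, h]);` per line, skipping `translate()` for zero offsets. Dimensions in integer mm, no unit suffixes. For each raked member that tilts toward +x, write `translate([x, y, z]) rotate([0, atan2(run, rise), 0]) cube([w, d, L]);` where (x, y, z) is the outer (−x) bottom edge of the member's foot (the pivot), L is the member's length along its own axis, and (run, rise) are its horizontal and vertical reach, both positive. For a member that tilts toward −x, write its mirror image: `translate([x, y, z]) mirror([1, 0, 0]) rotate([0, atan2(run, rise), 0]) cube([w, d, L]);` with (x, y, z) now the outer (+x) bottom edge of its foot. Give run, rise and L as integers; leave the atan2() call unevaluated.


// leg length = √(392² + 735²) = 833
// right-leg outer foot x = 2·392 + 100 = 884
// beam min-corner = (392, 0, 735)
translate([392, 0, 735]) cube([100, 841, 40]);
translate([0, 78, 0]) rotate([0, atan2(392, 735), 0]) cube([39, 32, 833]);
translate([884, 78, 0]) mirror([1, 0, 0]) rotate([0, atan2(392, 735), 0]) cube([39, 32, 833]);
translate([0, 731, 0]) rotate([0, atan2(392, 735), 0]) cube([39, 32, 833]);
translate([884, 731, 0]) mirror([1, 0, 0]) rotate([0, atan2(392, 735), 0]) cube([39, 32, 833]);


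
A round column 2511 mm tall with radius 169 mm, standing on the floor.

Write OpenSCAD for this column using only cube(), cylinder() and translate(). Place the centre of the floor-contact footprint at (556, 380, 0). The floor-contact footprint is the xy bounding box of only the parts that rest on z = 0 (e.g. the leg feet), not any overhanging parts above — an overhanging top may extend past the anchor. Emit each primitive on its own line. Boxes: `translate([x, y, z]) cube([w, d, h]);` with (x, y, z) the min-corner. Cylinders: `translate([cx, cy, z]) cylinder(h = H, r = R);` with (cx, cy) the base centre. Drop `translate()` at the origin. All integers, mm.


translate([556, 380, 0]) cylinder(h = 2511, r = 169);


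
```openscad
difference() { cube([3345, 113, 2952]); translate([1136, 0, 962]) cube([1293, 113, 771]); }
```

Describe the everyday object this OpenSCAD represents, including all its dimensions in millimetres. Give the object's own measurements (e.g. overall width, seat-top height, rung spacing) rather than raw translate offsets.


A wall 3345 mm long (x), 113 mm thick (y), 2952 mm tall, with a rectangular window opening cut through it. The opening is 1293 mm wide and 771 mm tall; its sill is at z = 962 mm and its near (−x) edge is 1136 mm from the wall's −x end. The opening passes through the full wall thickness.


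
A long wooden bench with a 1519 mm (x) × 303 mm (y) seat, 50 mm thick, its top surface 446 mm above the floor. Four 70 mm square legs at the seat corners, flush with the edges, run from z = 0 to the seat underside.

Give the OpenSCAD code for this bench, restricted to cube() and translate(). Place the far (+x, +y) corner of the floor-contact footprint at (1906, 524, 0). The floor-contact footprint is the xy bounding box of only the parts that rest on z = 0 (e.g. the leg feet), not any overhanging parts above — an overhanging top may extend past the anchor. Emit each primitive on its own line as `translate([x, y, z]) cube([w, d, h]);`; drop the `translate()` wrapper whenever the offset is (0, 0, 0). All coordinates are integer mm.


translate([387, 221, 396]) cube([1519, 303, 50]);
translate([387, 221, 0]) cube([70, 70, 396]);
translate([387, 454, 0]) cube([70, 70, 396]);
translate([1836, 221, 0]) cube([70, 70, 396]);
translate([1836, 454, 0]) cube([70, 70, 396]);


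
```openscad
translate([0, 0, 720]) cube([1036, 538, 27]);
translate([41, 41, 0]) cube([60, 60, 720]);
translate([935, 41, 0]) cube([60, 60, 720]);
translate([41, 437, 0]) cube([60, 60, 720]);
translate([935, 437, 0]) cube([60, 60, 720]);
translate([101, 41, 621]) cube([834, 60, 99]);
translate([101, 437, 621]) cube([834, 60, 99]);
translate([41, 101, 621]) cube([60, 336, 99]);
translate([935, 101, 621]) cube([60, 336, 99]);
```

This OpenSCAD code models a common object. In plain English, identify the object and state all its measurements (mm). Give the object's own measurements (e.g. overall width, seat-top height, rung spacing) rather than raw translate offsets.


A table: top 1036 mm (x) × 538 mm (y), 27 mm thick, upper face at z = 747 mm, on four 60×60 mm square legs, each inset 41 mm from the nearest pair of top edges from z = 0 to the bottom of the top. Four apron rails, 60 mm thick and 99 mm tall, run between adjacent legs with their top edges flush with the underside of the top and their outer faces flush with the legs' outer faces.


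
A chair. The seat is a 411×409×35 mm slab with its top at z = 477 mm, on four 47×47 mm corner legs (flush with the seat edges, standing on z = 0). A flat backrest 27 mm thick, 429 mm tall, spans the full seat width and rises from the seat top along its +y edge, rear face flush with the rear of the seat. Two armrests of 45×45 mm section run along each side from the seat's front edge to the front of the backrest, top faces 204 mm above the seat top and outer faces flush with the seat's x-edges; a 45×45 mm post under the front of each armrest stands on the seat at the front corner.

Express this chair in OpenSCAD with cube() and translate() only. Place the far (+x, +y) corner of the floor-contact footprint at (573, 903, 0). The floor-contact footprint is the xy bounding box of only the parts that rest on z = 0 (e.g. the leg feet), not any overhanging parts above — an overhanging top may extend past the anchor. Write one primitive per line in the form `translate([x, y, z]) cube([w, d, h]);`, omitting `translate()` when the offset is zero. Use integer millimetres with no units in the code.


translate([162, 494, 442]) cube([411, 409, 35]);
translate([162, 494, 0]) cube([47, 47, 442]);
translate([526, 494, 0]) cube([47, 47, 442]);
translate([162, 856, 0]) cube([47, 47, 442]);
translate([526, 856, 0]) cube([47, 47, 442]);
translate([162, 876, 477]) cube([411, 27, 429]);
translate([162, 494, 636]) cube([45, 382, 45]);
translate([528, 494, 636]) cube([45, 382, 45]);
translate([162, 494, 477]) cube([45, 45, 159]);
translate([528, 494, 477]) cube([45, 45, 159]);


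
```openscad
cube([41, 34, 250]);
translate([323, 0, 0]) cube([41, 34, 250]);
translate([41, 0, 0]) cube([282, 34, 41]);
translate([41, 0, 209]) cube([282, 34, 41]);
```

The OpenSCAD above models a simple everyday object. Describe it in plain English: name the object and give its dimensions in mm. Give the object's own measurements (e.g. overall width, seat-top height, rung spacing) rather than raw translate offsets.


A rectangular picture frame lying in the x–z plane (depth along y). The opening is 282 mm wide (x) by 168 mm tall (z), surrounded by a border 41 mm wide on all four sides. The frame is 34 mm deep and is made of two full-height vertical stiles with two horizontal rails fitted between them.


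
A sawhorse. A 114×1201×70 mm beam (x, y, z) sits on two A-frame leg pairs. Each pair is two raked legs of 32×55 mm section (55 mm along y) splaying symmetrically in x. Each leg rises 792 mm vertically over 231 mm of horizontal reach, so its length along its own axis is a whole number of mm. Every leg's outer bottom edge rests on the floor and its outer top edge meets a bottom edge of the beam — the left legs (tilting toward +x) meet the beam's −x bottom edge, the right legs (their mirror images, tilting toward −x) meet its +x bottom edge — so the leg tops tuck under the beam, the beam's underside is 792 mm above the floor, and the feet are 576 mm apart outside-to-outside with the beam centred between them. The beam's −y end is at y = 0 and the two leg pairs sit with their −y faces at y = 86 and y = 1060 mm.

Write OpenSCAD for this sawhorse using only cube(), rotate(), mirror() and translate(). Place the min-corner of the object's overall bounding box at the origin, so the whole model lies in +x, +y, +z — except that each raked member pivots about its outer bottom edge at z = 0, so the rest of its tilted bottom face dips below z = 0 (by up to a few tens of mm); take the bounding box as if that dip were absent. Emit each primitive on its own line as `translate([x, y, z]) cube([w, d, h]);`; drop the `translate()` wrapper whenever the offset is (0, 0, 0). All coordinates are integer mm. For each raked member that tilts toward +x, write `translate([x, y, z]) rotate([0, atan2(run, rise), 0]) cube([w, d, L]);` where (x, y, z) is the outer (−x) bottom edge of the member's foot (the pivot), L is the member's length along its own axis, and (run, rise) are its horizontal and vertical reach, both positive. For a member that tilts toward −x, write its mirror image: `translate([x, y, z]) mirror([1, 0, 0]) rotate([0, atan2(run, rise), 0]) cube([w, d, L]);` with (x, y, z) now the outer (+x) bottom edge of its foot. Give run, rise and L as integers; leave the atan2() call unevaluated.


translate([231, 0, 792]) cube([114, 1201, 70]);
translate([0, 86, 0]) rotate([0, atan2(231, 792), 0]) cube([32, 55, 825]);
translate([576, 86, 0]) mirror([1, 0, 0]) rotate([0, atan2(231, 792), 0]) cube([32, 55, 825]);
translate([0, 1060, 0]) rotate([0, atan2(231, 792), 0]) cube([32, 55, 825]);
translate([576, 1060, 0]) mirror([1, 0, 0]) rotate([0, atan2(231, 792), 0]) cube([32, 55, 825]);
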